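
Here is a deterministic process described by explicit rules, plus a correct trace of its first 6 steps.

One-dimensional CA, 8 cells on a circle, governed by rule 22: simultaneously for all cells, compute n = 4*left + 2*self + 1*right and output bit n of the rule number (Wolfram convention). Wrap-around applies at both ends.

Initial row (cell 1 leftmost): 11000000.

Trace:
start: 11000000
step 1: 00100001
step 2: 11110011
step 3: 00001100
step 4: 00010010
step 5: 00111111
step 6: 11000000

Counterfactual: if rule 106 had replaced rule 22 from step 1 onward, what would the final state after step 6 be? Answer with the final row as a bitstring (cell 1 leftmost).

(re-executing steps 1..6 under rule 106; state before step 1: 11000000)
step 1: 11000001
step 2: 01000011
step 3: 10000111
step 4: 10001100
step 5: 00011101
step 6: 00110110

00110110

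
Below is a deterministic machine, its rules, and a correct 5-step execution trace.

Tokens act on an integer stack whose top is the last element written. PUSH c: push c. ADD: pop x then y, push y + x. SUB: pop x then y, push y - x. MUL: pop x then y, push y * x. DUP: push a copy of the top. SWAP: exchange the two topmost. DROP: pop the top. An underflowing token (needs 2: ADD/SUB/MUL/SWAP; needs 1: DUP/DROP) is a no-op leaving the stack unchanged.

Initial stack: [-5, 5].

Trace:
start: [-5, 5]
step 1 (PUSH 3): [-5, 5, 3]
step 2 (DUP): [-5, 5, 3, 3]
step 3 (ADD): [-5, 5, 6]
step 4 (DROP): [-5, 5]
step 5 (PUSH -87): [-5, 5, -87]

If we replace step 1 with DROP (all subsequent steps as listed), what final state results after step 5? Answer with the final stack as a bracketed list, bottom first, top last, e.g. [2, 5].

(re-executing from step 1 with the substitution; state before step 1: [-5, 5])
step 1 (DROP): [-5]
step 2 (DUP): [-5, -5]
step 3 (ADD): [-10]
step 4 (DROP): []
step 5 (PUSH -87): [-87]

[-87]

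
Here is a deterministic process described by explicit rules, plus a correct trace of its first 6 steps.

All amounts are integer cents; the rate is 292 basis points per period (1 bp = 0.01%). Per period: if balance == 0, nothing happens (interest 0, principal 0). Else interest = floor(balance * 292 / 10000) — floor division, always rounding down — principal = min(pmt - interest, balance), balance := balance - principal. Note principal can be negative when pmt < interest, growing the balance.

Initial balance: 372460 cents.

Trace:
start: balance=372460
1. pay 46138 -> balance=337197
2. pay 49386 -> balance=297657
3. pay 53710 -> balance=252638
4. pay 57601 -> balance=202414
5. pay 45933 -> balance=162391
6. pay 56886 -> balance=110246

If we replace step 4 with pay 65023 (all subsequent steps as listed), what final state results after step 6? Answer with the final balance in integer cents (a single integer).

102384

(re-executing from step 4 with the substitution; state before step 4: balance=252638)
4. pay 65023 -> balance=194992
5. pay 45933 -> balance=154752
6. pay 56886 -> balance=102384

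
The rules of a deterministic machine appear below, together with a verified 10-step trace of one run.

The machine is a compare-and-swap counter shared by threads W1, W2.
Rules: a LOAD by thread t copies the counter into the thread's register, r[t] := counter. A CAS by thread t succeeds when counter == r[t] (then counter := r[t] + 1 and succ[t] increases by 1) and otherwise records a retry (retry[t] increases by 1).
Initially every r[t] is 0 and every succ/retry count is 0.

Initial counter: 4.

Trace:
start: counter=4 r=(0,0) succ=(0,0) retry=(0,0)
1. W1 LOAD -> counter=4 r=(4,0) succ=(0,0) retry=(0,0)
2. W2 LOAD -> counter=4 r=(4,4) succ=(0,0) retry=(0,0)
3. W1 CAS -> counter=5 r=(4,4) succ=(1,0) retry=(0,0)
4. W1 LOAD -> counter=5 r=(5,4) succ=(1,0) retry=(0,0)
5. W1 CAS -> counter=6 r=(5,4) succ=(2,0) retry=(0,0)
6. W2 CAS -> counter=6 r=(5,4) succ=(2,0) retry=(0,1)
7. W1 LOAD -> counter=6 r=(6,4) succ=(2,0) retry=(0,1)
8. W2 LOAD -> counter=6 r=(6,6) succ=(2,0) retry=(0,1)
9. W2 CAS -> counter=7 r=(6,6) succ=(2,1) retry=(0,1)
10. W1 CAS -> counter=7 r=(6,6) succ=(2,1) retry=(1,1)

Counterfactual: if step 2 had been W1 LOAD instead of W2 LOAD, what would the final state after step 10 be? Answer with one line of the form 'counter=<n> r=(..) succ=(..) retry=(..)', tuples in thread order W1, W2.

counter=7 r=(6,6) succ=(2,1) retry=(1,1)

(re-executing from step 2 with the substitution; state before step 2: counter=4 r=(4,0) succ=(0,0) retry=(0,0))
2. W1 LOAD -> counter=4 r=(4,0) succ=(0,0) retry=(0,0)
3. W1 CAS -> counter=5 r=(4,0) succ=(1,0) retry=(0,0)
4. W1 LOAD -> counter=5 r=(5,0) succ=(1,0) retry=(0,0)
5. W1 CAS -> counter=6 r=(5,0) succ=(2,0) retry=(0,0)
6. W2 CAS -> counter=6 r=(5,0) succ=(2,0) retry=(0,1)
7. W1 LOAD -> counter=6 r=(6,0) succ=(2,0) retry=(0,1)
8. W2 LOAD -> counter=6 r=(6,6) succ=(2,0) retry=(0,1)
9. W2 CAS -> counter=7 r=(6,6) succ=(2,1) retry=(0,1)
10. W1 CAS -> counter=7 r=(6,6) succ=(2,1) retry=(1,1)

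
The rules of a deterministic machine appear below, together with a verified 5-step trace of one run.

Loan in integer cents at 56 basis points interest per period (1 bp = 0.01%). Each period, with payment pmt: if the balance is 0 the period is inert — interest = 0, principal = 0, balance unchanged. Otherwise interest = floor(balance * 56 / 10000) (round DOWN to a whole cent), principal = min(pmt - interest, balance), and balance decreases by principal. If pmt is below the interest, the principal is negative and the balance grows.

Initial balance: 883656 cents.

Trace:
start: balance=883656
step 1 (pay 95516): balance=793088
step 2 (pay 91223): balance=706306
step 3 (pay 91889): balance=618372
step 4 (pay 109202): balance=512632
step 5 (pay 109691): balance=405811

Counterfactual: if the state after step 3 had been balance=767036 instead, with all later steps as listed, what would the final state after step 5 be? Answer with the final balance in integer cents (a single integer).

556145

state after step 3 := balance=767036
step 4 (pay 109202): balance=662129
step 5 (pay 109691): balance=556145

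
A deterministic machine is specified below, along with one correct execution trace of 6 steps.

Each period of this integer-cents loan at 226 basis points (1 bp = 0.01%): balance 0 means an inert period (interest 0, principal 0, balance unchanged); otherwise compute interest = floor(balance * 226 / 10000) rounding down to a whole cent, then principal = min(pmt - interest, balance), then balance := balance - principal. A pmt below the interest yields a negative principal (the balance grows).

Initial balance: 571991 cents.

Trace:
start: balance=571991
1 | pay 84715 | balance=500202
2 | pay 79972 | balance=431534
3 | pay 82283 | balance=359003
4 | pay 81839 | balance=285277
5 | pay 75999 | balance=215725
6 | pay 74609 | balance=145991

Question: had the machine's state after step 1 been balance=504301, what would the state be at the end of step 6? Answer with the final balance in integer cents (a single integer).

state after step 1 := balance=504301
2 | pay 79972 | balance=435726
3 | pay 82283 | balance=363290
4 | pay 81839 | balance=289661
5 | pay 75999 | balance=220208
6 | pay 74609 | balance=150575

150575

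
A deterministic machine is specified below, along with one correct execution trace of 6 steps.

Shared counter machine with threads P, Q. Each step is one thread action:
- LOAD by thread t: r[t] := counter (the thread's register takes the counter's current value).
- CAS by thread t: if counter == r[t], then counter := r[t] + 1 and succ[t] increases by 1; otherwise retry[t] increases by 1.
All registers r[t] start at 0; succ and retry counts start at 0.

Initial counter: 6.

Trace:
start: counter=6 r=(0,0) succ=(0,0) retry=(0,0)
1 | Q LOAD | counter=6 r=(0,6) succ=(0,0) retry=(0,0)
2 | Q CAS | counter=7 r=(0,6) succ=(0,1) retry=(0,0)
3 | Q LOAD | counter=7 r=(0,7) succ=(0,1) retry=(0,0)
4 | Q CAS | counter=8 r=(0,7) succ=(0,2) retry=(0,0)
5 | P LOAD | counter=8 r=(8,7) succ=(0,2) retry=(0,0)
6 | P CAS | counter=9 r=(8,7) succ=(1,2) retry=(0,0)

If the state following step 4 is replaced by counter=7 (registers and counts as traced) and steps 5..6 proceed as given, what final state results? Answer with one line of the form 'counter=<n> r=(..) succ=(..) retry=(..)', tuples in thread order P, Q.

state after step 4 := counter=7 r=(0,7) succ=(0,2) retry=(0,0)
5 | P LOAD | counter=7 r=(7,7) succ=(0,2) retry=(0,0)
6 | P CAS | counter=8 r=(7,7) succ=(1,2) retry=(0,0)

counter=8 r=(7,7) succ=(1,2) retry=(0,0)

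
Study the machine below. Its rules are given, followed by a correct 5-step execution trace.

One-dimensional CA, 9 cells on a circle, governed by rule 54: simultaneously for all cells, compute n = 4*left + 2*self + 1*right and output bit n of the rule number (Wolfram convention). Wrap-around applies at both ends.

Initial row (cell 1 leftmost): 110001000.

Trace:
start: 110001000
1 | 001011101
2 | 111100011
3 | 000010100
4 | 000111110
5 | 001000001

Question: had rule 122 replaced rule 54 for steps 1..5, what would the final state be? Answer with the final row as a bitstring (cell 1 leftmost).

000110110

(re-executing steps 1..5 under rule 122; state before step 1: 110001000)
1 | 111010101
2 | 001101011
3 | 111110111
4 | 000011100
5 | 000110110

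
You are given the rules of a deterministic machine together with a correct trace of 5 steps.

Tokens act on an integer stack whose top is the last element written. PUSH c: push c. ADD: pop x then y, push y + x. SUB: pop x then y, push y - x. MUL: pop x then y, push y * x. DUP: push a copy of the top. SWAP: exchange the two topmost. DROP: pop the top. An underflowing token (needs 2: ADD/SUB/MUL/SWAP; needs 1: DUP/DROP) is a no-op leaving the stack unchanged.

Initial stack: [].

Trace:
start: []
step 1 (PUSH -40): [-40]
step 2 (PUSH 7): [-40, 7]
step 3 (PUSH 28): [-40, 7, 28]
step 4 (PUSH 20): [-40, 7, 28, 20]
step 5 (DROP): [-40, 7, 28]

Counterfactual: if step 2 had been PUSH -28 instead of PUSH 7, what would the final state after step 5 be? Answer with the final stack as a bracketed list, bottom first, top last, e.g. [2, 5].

[-40, -28, 28]

(re-executing from step 2 with the substitution; state before step 2: [-40])
step 2 (PUSH -28): [-40, -28]
step 3 (PUSH 28): [-40, -28, 28]
step 4 (PUSH 20): [-40, -28, 28, 20]
step 5 (DROP): [-40, -28, 28]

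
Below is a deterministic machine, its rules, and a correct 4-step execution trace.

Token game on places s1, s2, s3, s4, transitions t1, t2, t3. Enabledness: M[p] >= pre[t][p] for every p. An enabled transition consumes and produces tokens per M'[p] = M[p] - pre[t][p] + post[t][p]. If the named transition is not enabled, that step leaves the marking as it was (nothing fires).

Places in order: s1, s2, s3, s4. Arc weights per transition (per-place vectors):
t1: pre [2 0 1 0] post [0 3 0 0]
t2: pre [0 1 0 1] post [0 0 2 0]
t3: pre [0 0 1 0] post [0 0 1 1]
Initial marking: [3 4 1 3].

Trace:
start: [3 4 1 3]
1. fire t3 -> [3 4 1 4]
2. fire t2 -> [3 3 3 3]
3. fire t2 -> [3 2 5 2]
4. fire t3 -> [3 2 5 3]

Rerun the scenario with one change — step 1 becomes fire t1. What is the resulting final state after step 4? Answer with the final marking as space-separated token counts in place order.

1 5 4 2

(re-executing from step 1 with the substitution; state before step 1: [3 4 1 3])
1. fire t1 -> [1 7 0 3]
2. fire t2 -> [1 6 2 2]
3. fire t2 -> [1 5 4 1]
4. fire t3 -> [1 5 4 2]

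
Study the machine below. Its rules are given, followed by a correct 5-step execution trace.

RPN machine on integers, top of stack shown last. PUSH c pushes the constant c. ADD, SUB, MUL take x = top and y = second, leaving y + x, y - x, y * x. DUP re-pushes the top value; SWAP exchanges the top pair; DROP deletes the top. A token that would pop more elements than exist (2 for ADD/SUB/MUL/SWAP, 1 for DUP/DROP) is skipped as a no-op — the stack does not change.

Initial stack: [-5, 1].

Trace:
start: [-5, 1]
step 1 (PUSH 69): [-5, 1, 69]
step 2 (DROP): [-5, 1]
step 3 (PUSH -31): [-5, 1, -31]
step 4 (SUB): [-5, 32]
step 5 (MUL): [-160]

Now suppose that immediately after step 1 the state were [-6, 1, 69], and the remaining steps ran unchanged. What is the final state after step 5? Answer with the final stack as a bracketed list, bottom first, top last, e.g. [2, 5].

state after step 1 := [-6, 1, 69]
step 2 (DROP): [-6, 1]
step 3 (PUSH -31): [-6, 1, -31]
step 4 (SUB): [-6, 32]
step 5 (MUL): [-192]

[-192]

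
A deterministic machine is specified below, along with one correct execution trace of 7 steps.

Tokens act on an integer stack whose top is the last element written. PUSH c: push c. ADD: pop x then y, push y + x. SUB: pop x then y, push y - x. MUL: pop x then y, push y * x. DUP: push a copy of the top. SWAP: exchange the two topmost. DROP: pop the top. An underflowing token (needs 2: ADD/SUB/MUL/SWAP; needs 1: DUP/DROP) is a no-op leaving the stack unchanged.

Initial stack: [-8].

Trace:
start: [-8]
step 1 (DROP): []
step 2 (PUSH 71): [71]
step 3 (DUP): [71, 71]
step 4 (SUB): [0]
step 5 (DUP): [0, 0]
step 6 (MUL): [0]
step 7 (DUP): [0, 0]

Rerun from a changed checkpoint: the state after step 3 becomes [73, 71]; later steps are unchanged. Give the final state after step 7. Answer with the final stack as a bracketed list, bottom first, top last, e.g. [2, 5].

state after step 3 := [73, 71]
step 4 (SUB): [2]
step 5 (DUP): [2, 2]
step 6 (MUL): [4]
step 7 (DUP): [4, 4]

[4, 4]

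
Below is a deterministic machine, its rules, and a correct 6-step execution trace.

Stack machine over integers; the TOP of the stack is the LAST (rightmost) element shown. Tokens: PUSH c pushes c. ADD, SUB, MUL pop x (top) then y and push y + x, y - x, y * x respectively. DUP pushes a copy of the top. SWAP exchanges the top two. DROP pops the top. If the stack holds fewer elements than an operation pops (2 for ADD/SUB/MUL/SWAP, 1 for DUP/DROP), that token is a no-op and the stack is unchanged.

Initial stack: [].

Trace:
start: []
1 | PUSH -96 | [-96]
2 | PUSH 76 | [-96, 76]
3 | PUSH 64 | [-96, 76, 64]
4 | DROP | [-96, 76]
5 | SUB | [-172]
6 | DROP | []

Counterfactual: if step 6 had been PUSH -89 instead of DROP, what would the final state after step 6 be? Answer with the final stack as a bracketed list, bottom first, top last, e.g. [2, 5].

(re-executing from step 6 with the substitution; state before step 6: [-172])
6 | PUSH -89 | [-172, -89]

[-172, -89]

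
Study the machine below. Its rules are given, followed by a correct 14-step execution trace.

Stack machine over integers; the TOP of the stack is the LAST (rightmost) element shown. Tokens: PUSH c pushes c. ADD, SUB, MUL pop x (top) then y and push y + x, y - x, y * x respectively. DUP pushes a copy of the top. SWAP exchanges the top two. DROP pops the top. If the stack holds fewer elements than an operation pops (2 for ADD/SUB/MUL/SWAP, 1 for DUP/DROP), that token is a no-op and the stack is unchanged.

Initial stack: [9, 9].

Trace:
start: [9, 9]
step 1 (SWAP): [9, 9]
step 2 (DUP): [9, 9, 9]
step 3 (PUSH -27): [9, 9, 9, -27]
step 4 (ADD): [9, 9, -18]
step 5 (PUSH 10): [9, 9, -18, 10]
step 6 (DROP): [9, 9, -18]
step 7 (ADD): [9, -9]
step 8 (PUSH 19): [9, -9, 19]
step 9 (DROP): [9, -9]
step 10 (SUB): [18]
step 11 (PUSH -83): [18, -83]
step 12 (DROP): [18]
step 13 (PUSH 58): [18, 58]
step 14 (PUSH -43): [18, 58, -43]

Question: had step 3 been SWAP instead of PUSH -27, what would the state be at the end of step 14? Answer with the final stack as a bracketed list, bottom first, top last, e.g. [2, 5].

(re-executing from step 3 with the substitution; state before step 3: [9, 9, 9])
step 3 (SWAP): [9, 9, 9]
step 4 (ADD): [9, 18]
step 5 (PUSH 10): [9, 18, 10]
step 6 (DROP): [9, 18]
step 7 (ADD): [27]
step 8 (PUSH 19): [27, 19]
step 9 (DROP): [27]
step 10 (SUB): [27]
step 11 (PUSH -83): [27, -83]
step 12 (DROP): [27]
step 13 (PUSH 58): [27, 58]
step 14 (PUSH -43): [27, 58, -43]

[27, 58, -43]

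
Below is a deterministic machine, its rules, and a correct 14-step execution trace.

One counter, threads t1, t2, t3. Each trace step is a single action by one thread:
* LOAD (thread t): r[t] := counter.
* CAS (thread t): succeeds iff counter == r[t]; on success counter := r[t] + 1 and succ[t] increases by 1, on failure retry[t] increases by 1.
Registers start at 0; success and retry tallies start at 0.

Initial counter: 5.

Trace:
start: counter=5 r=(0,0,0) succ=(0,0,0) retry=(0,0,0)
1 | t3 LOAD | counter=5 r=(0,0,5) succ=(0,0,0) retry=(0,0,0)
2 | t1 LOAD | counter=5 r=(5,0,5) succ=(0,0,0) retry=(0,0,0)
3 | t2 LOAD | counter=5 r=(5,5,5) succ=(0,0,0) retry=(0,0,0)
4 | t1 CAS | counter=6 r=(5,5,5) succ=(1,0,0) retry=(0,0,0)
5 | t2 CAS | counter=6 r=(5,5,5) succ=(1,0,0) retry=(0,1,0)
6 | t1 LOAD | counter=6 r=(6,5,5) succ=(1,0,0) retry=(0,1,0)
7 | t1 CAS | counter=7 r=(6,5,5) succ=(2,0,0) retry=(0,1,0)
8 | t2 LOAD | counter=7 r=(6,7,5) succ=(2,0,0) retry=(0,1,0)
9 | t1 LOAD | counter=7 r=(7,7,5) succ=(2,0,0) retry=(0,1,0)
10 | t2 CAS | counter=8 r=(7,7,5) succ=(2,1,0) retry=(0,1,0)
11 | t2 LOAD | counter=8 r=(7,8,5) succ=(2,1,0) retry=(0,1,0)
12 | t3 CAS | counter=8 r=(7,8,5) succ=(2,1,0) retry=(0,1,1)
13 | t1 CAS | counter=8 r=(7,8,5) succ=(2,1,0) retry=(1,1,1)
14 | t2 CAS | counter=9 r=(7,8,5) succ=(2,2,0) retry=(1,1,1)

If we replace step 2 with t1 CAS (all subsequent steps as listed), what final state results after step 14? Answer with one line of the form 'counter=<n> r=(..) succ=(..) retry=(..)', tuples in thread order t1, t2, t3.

(re-executing from step 2 with the substitution; state before step 2: counter=5 r=(0,0,5) succ=(0,0,0) retry=(0,0,0))
2 | t1 CAS | counter=5 r=(0,0,5) succ=(0,0,0) retry=(1,0,0)
3 | t2 LOAD | counter=5 r=(0,5,5) succ=(0,0,0) retry=(1,0,0)
4 | t1 CAS | counter=5 r=(0,5,5) succ=(0,0,0) retry=(2,0,0)
5 | t2 CAS | counter=6 r=(0,5,5) succ=(0,1,0) retry=(2,0,0)
6 | t1 LOAD | counter=6 r=(6,5,5) succ=(0,1,0) retry=(2,0,0)
7 | t1 CAS | counter=7 r=(6,5,5) succ=(1,1,0) retry=(2,0,0)
8 | t2 LOAD | counter=7 r=(6,7,5) succ=(1,1,0) retry=(2,0,0)
9 | t1 LOAD | counter=7 r=(7,7,5) succ=(1,1,0) retry=(2,0,0)
10 | t2 CAS | counter=8 r=(7,7,5) succ=(1,2,0) retry=(2,0,0)
11 | t2 LOAD | counter=8 r=(7,8,5) succ=(1,2,0) retry=(2,0,0)
12 | t3 CAS | counter=8 r=(7,8,5) succ=(1,2,0) retry=(2,0,1)
13 | t1 CAS | counter=8 r=(7,8,5) succ=(1,2,0) retry=(3,0,1)
14 | t2 CAS | counter=9 r=(7,8,5) succ=(1,3,0) retry=(3,0,1)

counter=9 r=(7,8,5) succ=(1,3,0) retry=(3,0,1)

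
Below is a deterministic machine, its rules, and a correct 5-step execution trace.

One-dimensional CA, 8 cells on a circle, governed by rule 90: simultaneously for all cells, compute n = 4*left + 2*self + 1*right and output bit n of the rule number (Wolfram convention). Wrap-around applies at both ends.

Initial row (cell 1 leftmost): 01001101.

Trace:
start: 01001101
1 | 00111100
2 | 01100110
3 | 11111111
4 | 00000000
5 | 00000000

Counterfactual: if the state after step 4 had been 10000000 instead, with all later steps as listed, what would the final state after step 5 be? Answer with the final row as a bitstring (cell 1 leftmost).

state after step 4 := 10000000
5 | 01000001

01000001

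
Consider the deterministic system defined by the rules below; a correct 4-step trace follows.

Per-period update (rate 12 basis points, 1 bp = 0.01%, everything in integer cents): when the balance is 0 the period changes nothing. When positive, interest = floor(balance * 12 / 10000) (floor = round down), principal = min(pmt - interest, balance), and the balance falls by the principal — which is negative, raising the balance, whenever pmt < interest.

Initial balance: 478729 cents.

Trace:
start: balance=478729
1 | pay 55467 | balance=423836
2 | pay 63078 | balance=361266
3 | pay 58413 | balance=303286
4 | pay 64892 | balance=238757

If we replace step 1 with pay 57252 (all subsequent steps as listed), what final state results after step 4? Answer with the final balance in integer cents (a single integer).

236966

(re-executing from step 1 with the substitution; state before step 1: balance=478729)
1 | pay 57252 | balance=422051
2 | pay 63078 | balance=359479
3 | pay 58413 | balance=301497
4 | pay 64892 | balance=236966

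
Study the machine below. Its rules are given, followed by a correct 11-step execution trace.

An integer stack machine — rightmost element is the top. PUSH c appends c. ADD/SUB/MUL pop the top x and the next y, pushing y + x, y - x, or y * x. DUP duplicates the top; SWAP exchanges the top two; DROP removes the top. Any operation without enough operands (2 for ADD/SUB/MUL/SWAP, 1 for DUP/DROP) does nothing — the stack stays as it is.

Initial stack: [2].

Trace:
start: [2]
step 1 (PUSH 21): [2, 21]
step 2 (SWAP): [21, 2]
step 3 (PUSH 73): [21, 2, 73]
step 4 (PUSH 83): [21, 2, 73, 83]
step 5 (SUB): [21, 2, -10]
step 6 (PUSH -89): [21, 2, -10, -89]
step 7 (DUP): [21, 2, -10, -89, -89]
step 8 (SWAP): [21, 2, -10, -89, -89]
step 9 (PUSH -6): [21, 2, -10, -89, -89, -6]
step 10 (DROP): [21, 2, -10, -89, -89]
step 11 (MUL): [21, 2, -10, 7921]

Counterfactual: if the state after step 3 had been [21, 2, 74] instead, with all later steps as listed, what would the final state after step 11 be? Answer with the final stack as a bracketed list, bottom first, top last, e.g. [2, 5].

[21, 2, -9, 7921]

state after step 3 := [21, 2, 74]
step 4 (PUSH 83): [21, 2, 74, 83]
step 5 (SUB): [21, 2, -9]
step 6 (PUSH -89): [21, 2, -9, -89]
step 7 (DUP): [21, 2, -9, -89, -89]
step 8 (SWAP): [21, 2, -9, -89, -89]
step 9 (PUSH -6): [21, 2, -9, -89, -89, -6]
step 10 (DROP): [21, 2, -9, -89, -89]
step 11 (MUL): [21, 2, -9, 7921]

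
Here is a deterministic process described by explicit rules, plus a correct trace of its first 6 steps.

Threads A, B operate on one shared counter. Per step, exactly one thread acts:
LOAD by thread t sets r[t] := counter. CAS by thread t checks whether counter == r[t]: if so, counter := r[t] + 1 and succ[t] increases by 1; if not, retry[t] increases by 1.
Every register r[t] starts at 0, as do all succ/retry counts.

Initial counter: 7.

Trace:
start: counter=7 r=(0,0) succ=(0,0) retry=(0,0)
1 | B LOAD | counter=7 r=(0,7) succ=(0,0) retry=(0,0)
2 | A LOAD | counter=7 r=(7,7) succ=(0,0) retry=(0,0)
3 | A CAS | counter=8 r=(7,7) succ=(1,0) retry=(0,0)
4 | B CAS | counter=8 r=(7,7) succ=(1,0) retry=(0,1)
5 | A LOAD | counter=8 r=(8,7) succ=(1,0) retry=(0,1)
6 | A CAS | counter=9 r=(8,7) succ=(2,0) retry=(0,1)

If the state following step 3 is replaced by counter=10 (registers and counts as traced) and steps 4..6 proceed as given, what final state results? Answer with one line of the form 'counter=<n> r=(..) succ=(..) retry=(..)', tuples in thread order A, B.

counter=11 r=(10,7) succ=(2,0) retry=(0,1)

state after step 3 := counter=10 r=(7,7) succ=(1,0) retry=(0,0)
4 | B CAS | counter=10 r=(7,7) succ=(1,0) retry=(0,1)
5 | A LOAD | counter=10 r=(10,7) succ=(1,0) retry=(0,1)
6 | A CAS | counter=11 r=(10,7) succ=(2,0) retry=(0,1)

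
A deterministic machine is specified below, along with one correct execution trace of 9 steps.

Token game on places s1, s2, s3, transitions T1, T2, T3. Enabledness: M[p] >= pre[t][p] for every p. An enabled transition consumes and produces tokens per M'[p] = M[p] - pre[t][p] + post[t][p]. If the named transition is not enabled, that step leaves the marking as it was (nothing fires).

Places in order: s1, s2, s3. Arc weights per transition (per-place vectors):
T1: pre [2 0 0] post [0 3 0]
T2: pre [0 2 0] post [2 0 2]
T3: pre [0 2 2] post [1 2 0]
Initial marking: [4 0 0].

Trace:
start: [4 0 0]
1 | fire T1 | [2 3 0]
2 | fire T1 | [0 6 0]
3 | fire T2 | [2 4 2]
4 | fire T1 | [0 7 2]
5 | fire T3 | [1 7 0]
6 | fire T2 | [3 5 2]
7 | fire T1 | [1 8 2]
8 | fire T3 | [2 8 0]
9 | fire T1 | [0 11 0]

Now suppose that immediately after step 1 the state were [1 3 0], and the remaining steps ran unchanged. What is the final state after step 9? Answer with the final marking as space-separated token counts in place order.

1 8 0

state after step 1 := [1 3 0]
2 | fire T1 | [1 3 0]
3 | fire T2 | [3 1 2]
4 | fire T1 | [1 4 2]
5 | fire T3 | [2 4 0]
6 | fire T2 | [4 2 2]
7 | fire T1 | [2 5 2]
8 | fire T3 | [3 5 0]
9 | fire T1 | [1 8 0]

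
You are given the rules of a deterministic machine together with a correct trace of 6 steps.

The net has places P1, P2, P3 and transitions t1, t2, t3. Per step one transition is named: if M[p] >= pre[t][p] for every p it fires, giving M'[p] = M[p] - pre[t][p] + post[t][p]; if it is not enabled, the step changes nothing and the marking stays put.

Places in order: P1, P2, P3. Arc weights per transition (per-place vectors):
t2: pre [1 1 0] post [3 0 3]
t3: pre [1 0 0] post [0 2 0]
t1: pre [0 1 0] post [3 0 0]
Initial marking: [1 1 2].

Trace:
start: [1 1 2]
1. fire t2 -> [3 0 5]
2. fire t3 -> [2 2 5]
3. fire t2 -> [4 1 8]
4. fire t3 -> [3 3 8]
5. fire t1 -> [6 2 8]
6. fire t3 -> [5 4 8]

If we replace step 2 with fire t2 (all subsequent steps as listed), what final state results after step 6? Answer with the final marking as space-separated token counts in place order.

4 3 5

(re-executing from step 2 with the substitution; state before step 2: [3 0 5])
2. fire t2 -> [3 0 5]
3. fire t2 -> [3 0 5]
4. fire t3 -> [2 2 5]
5. fire t1 -> [5 1 5]
6. fire t3 -> [4 3 5]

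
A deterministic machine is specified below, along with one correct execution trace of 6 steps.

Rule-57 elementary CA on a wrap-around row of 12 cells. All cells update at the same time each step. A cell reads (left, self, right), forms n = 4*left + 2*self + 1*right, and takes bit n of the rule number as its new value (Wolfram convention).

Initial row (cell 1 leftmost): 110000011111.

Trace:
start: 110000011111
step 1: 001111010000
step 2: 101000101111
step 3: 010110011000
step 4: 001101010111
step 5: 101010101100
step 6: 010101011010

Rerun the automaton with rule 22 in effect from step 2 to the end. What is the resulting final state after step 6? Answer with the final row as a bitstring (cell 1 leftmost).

100010000001

(re-executing steps 2..6 under rule 22; state before step 2: 001111010000)
step 2: 010000011000
step 3: 111000100100
step 4: 000101111111
step 5: 101100000000
step 6: 100010000001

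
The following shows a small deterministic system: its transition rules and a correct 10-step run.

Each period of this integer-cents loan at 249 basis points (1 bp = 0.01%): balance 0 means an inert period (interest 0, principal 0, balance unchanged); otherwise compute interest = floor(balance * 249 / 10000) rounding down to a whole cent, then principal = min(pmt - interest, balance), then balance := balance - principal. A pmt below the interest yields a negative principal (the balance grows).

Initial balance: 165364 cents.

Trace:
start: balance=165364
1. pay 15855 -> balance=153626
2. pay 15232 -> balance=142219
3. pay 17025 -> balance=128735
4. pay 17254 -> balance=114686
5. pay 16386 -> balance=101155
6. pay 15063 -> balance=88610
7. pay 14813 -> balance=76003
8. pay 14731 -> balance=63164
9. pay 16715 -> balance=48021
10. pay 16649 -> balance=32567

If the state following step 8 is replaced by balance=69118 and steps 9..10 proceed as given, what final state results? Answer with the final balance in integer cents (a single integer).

state after step 8 := balance=69118
9. pay 16715 -> balance=54124
10. pay 16649 -> balance=38822

38822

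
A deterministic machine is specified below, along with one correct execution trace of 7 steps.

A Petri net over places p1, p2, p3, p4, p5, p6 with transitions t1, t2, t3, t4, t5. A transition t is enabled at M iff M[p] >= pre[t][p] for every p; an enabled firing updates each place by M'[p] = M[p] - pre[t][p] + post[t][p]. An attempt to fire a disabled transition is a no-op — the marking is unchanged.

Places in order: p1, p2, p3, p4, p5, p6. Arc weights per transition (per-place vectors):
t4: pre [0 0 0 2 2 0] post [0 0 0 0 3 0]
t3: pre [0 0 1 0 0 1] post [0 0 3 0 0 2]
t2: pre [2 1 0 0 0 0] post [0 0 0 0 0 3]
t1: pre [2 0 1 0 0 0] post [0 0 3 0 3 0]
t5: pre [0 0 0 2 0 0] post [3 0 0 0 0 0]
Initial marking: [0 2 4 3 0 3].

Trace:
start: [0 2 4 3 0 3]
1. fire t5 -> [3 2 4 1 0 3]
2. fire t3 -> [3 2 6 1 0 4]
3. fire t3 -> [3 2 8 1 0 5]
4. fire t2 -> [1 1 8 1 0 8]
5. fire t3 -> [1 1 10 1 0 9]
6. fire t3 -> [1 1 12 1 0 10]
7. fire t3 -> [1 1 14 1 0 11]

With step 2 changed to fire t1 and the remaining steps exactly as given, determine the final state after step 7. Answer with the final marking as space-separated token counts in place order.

(re-executing from step 2 with the substitution; state before step 2: [3 2 4 1 0 3])
2. fire t1 -> [1 2 6 1 3 3]
3. fire t3 -> [1 2 8 1 3 4]
4. fire t2 -> [1 2 8 1 3 4]
5. fire t3 -> [1 2 10 1 3 5]
6. fire t3 -> [1 2 12 1 3 6]
7. fire t3 -> [1 2 14 1 3 7]

1 2 14 1 3 7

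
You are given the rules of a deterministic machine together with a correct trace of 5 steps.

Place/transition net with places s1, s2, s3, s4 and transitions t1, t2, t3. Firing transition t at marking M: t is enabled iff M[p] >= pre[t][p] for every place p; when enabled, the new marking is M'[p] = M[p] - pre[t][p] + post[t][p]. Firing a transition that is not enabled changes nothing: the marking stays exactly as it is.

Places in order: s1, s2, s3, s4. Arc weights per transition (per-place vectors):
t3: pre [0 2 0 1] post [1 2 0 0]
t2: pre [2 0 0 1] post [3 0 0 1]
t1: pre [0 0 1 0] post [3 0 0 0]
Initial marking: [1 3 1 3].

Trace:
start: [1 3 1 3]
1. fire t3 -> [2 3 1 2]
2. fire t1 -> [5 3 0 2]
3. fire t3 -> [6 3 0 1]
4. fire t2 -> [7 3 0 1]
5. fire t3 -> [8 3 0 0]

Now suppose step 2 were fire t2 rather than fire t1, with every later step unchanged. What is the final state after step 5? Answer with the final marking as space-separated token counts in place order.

6 3 1 0

(re-executing from step 2 with the substitution; state before step 2: [2 3 1 2])
2. fire t2 -> [3 3 1 2]
3. fire t3 -> [4 3 1 1]
4. fire t2 -> [5 3 1 1]
5. fire t3 -> [6 3 1 0]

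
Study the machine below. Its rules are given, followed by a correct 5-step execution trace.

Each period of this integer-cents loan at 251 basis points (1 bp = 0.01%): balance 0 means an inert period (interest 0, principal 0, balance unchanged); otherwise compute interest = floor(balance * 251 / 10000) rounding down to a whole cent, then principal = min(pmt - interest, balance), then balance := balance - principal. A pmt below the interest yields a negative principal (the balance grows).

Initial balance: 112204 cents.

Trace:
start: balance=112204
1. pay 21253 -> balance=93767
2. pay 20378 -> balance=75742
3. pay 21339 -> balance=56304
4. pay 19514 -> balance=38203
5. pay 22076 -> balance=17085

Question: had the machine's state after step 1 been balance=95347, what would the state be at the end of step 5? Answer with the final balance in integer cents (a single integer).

18829

state after step 1 := balance=95347
2. pay 20378 -> balance=77362
3. pay 21339 -> balance=57964
4. pay 19514 -> balance=39904
5. pay 22076 -> balance=18829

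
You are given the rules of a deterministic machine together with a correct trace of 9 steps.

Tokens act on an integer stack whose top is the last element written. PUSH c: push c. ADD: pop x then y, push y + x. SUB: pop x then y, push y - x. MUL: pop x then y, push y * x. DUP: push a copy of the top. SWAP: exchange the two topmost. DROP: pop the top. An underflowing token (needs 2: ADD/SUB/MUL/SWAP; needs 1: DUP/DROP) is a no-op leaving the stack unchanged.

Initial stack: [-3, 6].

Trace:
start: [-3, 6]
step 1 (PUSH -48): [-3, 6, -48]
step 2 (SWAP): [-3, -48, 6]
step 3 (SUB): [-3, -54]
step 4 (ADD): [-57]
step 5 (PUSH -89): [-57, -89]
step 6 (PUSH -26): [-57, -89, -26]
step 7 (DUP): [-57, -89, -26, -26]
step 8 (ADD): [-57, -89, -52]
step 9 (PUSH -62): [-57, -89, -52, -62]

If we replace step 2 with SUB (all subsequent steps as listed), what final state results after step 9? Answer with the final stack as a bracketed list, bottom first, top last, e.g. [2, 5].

(re-executing from step 2 with the substitution; state before step 2: [-3, 6, -48])
step 2 (SUB): [-3, 54]
step 3 (SUB): [-57]
step 4 (ADD): [-57]
step 5 (PUSH -89): [-57, -89]
step 6 (PUSH -26): [-57, -89, -26]
step 7 (DUP): [-57, -89, -26, -26]
step 8 (ADD): [-57, -89, -52]
step 9 (PUSH -62): [-57, -89, -52, -62]

[-57, -89, -52, -62]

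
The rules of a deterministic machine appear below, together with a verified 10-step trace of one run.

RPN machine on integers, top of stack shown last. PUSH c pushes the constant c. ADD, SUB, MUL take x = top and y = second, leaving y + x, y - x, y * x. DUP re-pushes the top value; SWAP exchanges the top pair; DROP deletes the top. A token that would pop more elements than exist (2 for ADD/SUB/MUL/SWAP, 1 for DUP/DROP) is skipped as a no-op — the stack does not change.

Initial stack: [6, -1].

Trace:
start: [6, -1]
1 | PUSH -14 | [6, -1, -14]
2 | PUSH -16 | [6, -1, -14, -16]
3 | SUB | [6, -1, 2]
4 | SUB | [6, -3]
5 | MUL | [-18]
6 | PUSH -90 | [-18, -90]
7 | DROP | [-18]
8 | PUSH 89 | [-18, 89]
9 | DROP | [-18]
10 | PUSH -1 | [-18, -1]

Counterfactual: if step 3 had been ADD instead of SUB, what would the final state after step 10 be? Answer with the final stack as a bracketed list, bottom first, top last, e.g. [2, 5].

(re-executing from step 3 with the substitution; state before step 3: [6, -1, -14, -16])
3 | ADD | [6, -1, -30]
4 | SUB | [6, 29]
5 | MUL | [174]
6 | PUSH -90 | [174, -90]
7 | DROP | [174]
8 | PUSH 89 | [174, 89]
9 | DROP | [174]
10 | PUSH -1 | [174, -1]

[174, -1]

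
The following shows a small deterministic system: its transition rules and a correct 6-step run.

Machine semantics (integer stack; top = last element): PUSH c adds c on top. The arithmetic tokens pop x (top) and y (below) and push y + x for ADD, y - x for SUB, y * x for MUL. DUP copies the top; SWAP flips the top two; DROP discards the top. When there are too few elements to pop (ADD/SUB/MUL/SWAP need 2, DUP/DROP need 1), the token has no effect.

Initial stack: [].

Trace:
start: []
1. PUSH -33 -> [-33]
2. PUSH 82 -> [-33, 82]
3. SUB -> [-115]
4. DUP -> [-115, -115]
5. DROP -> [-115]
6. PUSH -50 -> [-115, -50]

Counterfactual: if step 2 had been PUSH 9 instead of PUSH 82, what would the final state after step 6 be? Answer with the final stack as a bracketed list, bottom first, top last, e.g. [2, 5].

[-42, -50]

(re-executing from step 2 with the substitution; state before step 2: [-33])
2. PUSH 9 -> [-33, 9]
3. SUB -> [-42]
4. DUP -> [-42, -42]
5. DROP -> [-42]
6. PUSH -50 -> [-42, -50]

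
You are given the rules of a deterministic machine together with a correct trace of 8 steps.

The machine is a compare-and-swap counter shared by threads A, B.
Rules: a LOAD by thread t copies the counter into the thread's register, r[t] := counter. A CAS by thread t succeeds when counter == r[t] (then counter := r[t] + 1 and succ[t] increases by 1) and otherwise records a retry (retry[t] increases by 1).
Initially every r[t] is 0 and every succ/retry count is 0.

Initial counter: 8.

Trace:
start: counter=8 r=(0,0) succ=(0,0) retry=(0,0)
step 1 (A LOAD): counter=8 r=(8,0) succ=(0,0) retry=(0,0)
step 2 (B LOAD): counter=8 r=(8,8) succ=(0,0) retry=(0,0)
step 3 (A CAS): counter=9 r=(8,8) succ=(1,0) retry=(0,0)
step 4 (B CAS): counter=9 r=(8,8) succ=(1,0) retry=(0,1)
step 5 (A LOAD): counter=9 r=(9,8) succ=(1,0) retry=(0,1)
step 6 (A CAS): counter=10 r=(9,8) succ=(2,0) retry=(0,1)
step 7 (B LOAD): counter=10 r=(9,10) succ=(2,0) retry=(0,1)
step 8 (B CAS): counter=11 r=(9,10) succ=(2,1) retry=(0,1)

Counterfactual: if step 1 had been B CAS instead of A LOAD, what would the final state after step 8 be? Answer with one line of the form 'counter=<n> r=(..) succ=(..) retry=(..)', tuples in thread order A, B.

counter=11 r=(9,10) succ=(1,2) retry=(1,1)

(re-executing from step 1 with the substitution; state before step 1: counter=8 r=(0,0) succ=(0,0) retry=(0,0))
step 1 (B CAS): counter=8 r=(0,0) succ=(0,0) retry=(0,1)
step 2 (B LOAD): counter=8 r=(0,8) succ=(0,0) retry=(0,1)
step 3 (A CAS): counter=8 r=(0,8) succ=(0,0) retry=(1,1)
step 4 (B CAS): counter=9 r=(0,8) succ=(0,1) retry=(1,1)
step 5 (A LOAD): counter=9 r=(9,8) succ=(0,1) retry=(1,1)
step 6 (A CAS): counter=10 r=(9,8) succ=(1,1) retry=(1,1)
step 7 (B LOAD): counter=10 r=(9,10) succ=(1,1) retry=(1,1)
step 8 (B CAS): counter=11 r=(9,10) succ=(1,2) retry=(1,1)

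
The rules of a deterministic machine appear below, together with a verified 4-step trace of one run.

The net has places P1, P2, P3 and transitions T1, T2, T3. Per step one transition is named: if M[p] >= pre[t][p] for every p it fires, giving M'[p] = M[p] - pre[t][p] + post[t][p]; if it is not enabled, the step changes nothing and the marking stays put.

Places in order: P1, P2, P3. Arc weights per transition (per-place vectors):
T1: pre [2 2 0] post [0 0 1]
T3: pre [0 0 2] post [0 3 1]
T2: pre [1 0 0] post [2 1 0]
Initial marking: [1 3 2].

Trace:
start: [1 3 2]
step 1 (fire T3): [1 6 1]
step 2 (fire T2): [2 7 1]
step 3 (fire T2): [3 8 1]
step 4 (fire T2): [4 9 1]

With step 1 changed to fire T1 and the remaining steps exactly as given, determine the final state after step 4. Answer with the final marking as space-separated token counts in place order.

(re-executing from step 1 with the substitution; state before step 1: [1 3 2])
step 1 (fire T1): [1 3 2]
step 2 (fire T2): [2 4 2]
step 3 (fire T2): [3 5 2]
step 4 (fire T2): [4 6 2]

4 6 2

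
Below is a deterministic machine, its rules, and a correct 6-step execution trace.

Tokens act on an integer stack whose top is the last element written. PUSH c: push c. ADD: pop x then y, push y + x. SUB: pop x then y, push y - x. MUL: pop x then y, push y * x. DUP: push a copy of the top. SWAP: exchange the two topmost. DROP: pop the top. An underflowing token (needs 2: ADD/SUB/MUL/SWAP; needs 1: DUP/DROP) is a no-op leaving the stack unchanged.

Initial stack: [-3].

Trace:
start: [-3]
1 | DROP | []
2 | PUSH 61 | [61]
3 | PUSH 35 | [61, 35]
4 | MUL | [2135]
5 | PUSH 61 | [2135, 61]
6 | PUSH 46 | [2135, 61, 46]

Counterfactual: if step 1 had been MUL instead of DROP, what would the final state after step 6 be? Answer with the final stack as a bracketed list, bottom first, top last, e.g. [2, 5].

(re-executing from step 1 with the substitution; state before step 1: [-3])
1 | MUL | [-3]
2 | PUSH 61 | [-3, 61]
3 | PUSH 35 | [-3, 61, 35]
4 | MUL | [-3, 2135]
5 | PUSH 61 | [-3, 2135, 61]
6 | PUSH 46 | [-3, 2135, 61, 46]

[-3, 2135, 61, 46]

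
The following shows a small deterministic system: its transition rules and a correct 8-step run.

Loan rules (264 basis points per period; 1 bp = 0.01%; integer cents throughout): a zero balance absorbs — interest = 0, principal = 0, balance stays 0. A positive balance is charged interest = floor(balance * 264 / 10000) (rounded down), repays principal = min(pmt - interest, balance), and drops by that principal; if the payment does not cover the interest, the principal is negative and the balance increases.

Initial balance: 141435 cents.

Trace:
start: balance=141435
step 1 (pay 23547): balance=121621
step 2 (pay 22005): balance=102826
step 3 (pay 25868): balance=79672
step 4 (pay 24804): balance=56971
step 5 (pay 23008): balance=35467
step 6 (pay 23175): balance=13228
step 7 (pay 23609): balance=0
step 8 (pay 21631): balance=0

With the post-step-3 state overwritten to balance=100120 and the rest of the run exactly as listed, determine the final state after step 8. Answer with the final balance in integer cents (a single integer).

state after step 3 := balance=100120
step 4 (pay 24804): balance=77959
step 5 (pay 23008): balance=57009
step 6 (pay 23175): balance=35339
step 7 (pay 23609): balance=12662
step 8 (pay 21631): balance=0

0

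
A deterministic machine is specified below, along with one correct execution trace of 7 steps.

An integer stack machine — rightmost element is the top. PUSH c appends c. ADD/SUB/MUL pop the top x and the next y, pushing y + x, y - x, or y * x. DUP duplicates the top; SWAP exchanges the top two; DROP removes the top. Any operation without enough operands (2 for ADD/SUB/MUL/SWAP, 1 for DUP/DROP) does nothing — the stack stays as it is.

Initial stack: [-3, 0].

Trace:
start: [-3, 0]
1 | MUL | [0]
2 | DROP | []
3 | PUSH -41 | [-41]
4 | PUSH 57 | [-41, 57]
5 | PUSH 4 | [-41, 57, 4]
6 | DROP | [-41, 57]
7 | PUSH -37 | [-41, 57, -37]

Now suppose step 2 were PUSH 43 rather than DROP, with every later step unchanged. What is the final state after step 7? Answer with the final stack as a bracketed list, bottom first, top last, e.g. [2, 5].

[0, 43, -41, 57, -37]

(re-executing from step 2 with the substitution; state before step 2: [0])
2 | PUSH 43 | [0, 43]
3 | PUSH -41 | [0, 43, -41]
4 | PUSH 57 | [0, 43, -41, 57]
5 | PUSH 4 | [0, 43, -41, 57, 4]
6 | DROP | [0, 43, -41, 57]
7 | PUSH -37 | [0, 43, -41, 57, -37]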